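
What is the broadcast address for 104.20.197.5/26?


Network: 104.20.197.0/26
Host bits = 6
Set all host bits to 1:
Broadcast: 104.20.197.63


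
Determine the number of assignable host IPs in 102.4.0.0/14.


Host bits = 32 - 14 = 18
Total addresses = 2^18 = 262144
Usable = total - 2 (network and broadcast)
Usable hosts: 262142


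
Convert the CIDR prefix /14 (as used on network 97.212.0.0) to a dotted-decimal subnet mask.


/14 means 14 network bits, 18 host bits
Binary: 11111111111111000000000000000000
Mask: 255.252.0.0


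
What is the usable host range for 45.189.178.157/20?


Network: 45.189.176.0
Broadcast: 45.189.191.255
First usable = network + 1
Last usable = broadcast - 1
Range: 45.189.176.1 to 45.189.191.254


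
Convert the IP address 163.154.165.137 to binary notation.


163 = 10100011
154 = 10011010
165 = 10100101
137 = 10001001
Binary: 10100011.10011010.10100101.10001001


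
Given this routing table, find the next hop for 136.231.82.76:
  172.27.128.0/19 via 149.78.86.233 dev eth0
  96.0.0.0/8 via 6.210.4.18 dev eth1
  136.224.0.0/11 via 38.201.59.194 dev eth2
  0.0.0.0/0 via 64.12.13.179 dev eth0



Longest prefix match for 136.231.82.76:
  /19 172.27.128.0: no
  /8 96.0.0.0: no
  /11 136.224.0.0: MATCH
  /0 0.0.0.0: MATCH
Selected: next-hop 38.201.59.194 via eth2 (matched /11)


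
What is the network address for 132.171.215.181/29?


IP:   10000100.10101011.11010111.10110101
Mask: 11111111.11111111.11111111.11111000
AND operation:
Net:  10000100.10101011.11010111.10110000
Network: 132.171.215.176/29


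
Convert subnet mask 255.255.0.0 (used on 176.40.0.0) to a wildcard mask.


Subnet mask: 255.255.0.0
Wildcard = 255.255.255.255 - subnet mask
255 - 255 = 0
255 - 255 = 0
255 - 0 = 255
255 - 0 = 255
Wildcard: 0.0.255.255


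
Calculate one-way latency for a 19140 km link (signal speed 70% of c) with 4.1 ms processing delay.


Speed = 0.7 * 3e5 km/s = 210000 km/s
Propagation delay = 19140 / 210000 = 0.0911 s = 91.1429 ms
Processing delay = 4.1 ms
Total one-way latency = 95.2429 ms


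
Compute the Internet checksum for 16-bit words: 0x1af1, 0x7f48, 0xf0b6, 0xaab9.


Sum all words (with carry folding):
+ 0x1af1 = 0x1af1
+ 0x7f48 = 0x9a39
+ 0xf0b6 = 0x8af0
+ 0xaab9 = 0x35aa
One's complement: ~0x35aa
Checksum = 0xca55


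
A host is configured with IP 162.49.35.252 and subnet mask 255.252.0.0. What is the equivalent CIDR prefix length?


Binary: 11111111.11111100.00000000.00000000
Count leading 1s
Prefix: /14


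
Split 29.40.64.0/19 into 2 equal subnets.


New prefix = 19 + 1 = 20
Each subnet has 4096 addresses
  29.40.64.0/20
  29.40.80.0/20
Subnets: 29.40.64.0/20, 29.40.80.0/20


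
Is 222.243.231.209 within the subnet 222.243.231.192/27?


Subnet network: 222.243.231.192
Test IP AND mask: 222.243.231.192
Yes, 222.243.231.209 is in 222.243.231.192/27


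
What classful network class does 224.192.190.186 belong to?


First octet: 224
Binary: 11100000
1110xxxx -> Class D (224-239)
Class D (multicast), default mask N/A


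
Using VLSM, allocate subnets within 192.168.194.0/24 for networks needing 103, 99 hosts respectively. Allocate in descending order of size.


103 hosts -> /25 (126 usable): 192.168.194.0/25
99 hosts -> /25 (126 usable): 192.168.194.128/25
Allocation: 192.168.194.0/25 (103 hosts, 126 usable); 192.168.194.128/25 (99 hosts, 126 usable)


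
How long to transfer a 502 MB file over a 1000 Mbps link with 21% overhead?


Effective throughput = 1000 * (1 - 21/100) = 790 Mbps
File size in Mb = 502 * 8 = 4016 Mb
Time = 4016 / 790
Time = 5.0835 seconds


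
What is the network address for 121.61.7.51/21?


IP:   01111001.00111101.00000111.00110011
Mask: 11111111.11111111.11111000.00000000
AND operation:
Net:  01111001.00111101.00000000.00000000
Network: 121.61.0.0/21


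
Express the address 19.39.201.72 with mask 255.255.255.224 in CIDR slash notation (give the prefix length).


Binary: 11111111.11111111.11111111.11100000
Count leading 1s
Prefix: /27


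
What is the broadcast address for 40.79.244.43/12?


Network: 40.64.0.0/12
Host bits = 20
Set all host bits to 1:
Broadcast: 40.79.255.255


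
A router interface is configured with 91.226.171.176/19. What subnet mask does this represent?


/19 means 19 network bits, 13 host bits
Binary: 11111111111111111110000000000000
Mask: 255.255.224.0


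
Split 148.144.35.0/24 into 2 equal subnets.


New prefix = 24 + 1 = 25
Each subnet has 128 addresses
  148.144.35.0/25
  148.144.35.128/25
Subnets: 148.144.35.0/25, 148.144.35.128/25


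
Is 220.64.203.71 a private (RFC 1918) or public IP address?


RFC 1918 private ranges:
  10.0.0.0/8 (10.0.0.0 - 10.255.255.255)
  172.16.0.0/12 (172.16.0.0 - 172.31.255.255)
  192.168.0.0/16 (192.168.0.0 - 192.168.255.255)
Public (not in any RFC 1918 range)


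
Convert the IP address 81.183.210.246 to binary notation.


81 = 01010001
183 = 10110111
210 = 11010010
246 = 11110110
Binary: 01010001.10110111.11010010.11110110


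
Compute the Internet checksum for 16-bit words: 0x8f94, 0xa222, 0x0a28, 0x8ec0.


Sum all words (with carry folding):
+ 0x8f94 = 0x8f94
+ 0xa222 = 0x31b7
+ 0x0a28 = 0x3bdf
+ 0x8ec0 = 0xca9f
One's complement: ~0xca9f
Checksum = 0x3560


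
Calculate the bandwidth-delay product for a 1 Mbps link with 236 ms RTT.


BDP = bandwidth * RTT
= 1 Mbps * 236 ms
= 1 * 1e6 * 236 / 1000 bits
= 236000 bits
= 29500 bytes
= 28.8086 KB
BDP = 236000 bits (29500 bytes)


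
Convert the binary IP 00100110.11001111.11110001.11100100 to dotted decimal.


00100110 = 38
11001111 = 207
11110001 = 241
11100100 = 228
IP: 38.207.241.228


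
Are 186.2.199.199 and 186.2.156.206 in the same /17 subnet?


Mask: 255.255.128.0
186.2.199.199 AND mask = 186.2.128.0
186.2.156.206 AND mask = 186.2.128.0
Yes, same subnet (186.2.128.0)


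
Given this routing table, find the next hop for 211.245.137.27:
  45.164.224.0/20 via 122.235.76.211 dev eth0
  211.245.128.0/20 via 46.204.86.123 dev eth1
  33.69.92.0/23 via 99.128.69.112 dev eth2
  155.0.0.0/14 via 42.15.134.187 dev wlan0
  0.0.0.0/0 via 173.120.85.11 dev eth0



Longest prefix match for 211.245.137.27:
  /20 45.164.224.0: no
  /20 211.245.128.0: MATCH
  /23 33.69.92.0: no
  /14 155.0.0.0: no
  /0 0.0.0.0: MATCH
Selected: next-hop 46.204.86.123 via eth1 (matched /20)


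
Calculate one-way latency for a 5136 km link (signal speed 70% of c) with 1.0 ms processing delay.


Speed = 0.7 * 3e5 km/s = 210000 km/s
Propagation delay = 5136 / 210000 = 0.0245 s = 24.4571 ms
Processing delay = 1.0 ms
Total one-way latency = 25.4571 ms


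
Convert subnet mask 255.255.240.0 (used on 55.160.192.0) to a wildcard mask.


Subnet mask: 255.255.240.0
Wildcard = 255.255.255.255 - subnet mask
255 - 255 = 0
255 - 255 = 0
255 - 240 = 15
255 - 0 = 255
Wildcard: 0.0.15.255


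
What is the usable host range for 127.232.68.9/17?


Network: 127.232.0.0
Broadcast: 127.232.127.255
First usable = network + 1
Last usable = broadcast - 1
Range: 127.232.0.1 to 127.232.127.254


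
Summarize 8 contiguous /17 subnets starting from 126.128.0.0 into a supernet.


Original prefix: /17
Number of subnets: 8 = 2^3
New prefix = 17 - 3 = 14
Supernet: 126.128.0.0/14


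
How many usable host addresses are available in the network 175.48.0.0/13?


Host bits = 32 - 13 = 19
Total addresses = 2^19 = 524288
Usable = total - 2 (network and broadcast)
Usable hosts: 524286


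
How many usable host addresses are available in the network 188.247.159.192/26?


Host bits = 32 - 26 = 6
Total addresses = 2^6 = 64
Usable = total - 2 (network and broadcast)
Usable hosts: 62


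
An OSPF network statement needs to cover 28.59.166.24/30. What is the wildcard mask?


Subnet mask: 255.255.255.252
Wildcard = 255.255.255.255 - subnet mask
255 - 255 = 0
255 - 255 = 0
255 - 255 = 0
255 - 252 = 3
Wildcard: 0.0.0.3


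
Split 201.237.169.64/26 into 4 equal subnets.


New prefix = 26 + 2 = 28
Each subnet has 16 addresses
  201.237.169.64/28
  201.237.169.80/28
  201.237.169.96/28
  201.237.169.112/28
Subnets: 201.237.169.64/28, 201.237.169.80/28, 201.237.169.96/28, 201.237.169.112/28


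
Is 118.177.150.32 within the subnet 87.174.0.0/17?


Subnet network: 87.174.0.0
Test IP AND mask: 118.177.128.0
No, 118.177.150.32 is not in 87.174.0.0/17


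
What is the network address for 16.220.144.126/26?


IP:   00010000.11011100.10010000.01111110
Mask: 11111111.11111111.11111111.11000000
AND operation:
Net:  00010000.11011100.10010000.01000000
Network: 16.220.144.64/26


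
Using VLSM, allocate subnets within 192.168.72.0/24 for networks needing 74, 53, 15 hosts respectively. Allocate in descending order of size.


74 hosts -> /25 (126 usable): 192.168.72.0/25
53 hosts -> /26 (62 usable): 192.168.72.128/26
15 hosts -> /27 (30 usable): 192.168.72.192/27
Allocation: 192.168.72.0/25 (74 hosts, 126 usable); 192.168.72.128/26 (53 hosts, 62 usable); 192.168.72.192/27 (15 hosts, 30 usable)


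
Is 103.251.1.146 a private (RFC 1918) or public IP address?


RFC 1918 private ranges:
  10.0.0.0/8 (10.0.0.0 - 10.255.255.255)
  172.16.0.0/12 (172.16.0.0 - 172.31.255.255)
  192.168.0.0/16 (192.168.0.0 - 192.168.255.255)
Public (not in any RFC 1918 range)


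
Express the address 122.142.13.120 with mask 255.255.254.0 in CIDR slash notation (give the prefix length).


Binary: 11111111.11111111.11111110.00000000
Count leading 1s
Prefix: /23


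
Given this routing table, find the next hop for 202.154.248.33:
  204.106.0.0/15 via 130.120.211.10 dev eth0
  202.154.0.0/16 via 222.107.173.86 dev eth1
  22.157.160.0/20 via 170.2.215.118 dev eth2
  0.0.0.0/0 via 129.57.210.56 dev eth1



Longest prefix match for 202.154.248.33:
  /15 204.106.0.0: no
  /16 202.154.0.0: MATCH
  /20 22.157.160.0: no
  /0 0.0.0.0: MATCH
Selected: next-hop 222.107.173.86 via eth1 (matched /16)


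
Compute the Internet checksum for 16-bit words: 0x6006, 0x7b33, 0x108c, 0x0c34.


Sum all words (with carry folding):
+ 0x6006 = 0x6006
+ 0x7b33 = 0xdb39
+ 0x108c = 0xebc5
+ 0x0c34 = 0xf7f9
One's complement: ~0xf7f9
Checksum = 0x0806


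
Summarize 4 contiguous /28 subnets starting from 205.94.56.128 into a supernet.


Original prefix: /28
Number of subnets: 4 = 2^2
New prefix = 28 - 2 = 26
Supernet: 205.94.56.128/26


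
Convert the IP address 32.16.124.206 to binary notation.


32 = 00100000
16 = 00010000
124 = 01111100
206 = 11001110
Binary: 00100000.00010000.01111100.11001110


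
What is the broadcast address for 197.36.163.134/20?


Network: 197.36.160.0/20
Host bits = 12
Set all host bits to 1:
Broadcast: 197.36.175.255


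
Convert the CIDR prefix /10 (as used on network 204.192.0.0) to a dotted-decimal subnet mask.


/10 means 10 network bits, 22 host bits
Binary: 11111111110000000000000000000000
Mask: 255.192.0.0


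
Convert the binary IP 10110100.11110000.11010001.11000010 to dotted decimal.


10110100 = 180
11110000 = 240
11010001 = 209
11000010 = 194
IP: 180.240.209.194


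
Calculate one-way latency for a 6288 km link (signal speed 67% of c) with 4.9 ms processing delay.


Speed = 0.67 * 3e5 km/s = 201000 km/s
Propagation delay = 6288 / 201000 = 0.0313 s = 31.2836 ms
Processing delay = 4.9 ms
Total one-way latency = 36.1836 ms


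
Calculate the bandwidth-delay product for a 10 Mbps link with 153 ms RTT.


BDP = bandwidth * RTT
= 10 Mbps * 153 ms
= 10 * 1e6 * 153 / 1000 bits
= 1530000 bits
= 191250 bytes
= 186.7676 KB
BDP = 1530000 bits (191250 bytes)


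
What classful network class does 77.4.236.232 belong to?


First octet: 77
Binary: 01001101
0xxxxxxx -> Class A (1-126)
Class A, default mask 255.0.0.0 (/8)


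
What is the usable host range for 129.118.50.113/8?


Network: 129.0.0.0
Broadcast: 129.255.255.255
First usable = network + 1
Last usable = broadcast - 1
Range: 129.0.0.1 to 129.255.255.254


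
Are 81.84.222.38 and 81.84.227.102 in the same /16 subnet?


Mask: 255.255.0.0
81.84.222.38 AND mask = 81.84.0.0
81.84.227.102 AND mask = 81.84.0.0
Yes, same subnet (81.84.0.0)


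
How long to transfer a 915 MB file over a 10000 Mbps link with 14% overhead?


Effective throughput = 10000 * (1 - 14/100) = 8600 Mbps
File size in Mb = 915 * 8 = 7320 Mb
Time = 7320 / 8600
Time = 0.8512 seconds


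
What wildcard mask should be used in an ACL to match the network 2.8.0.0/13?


Subnet mask: 255.248.0.0
Wildcard = 255.255.255.255 - subnet mask
255 - 255 = 0
255 - 248 = 7
255 - 0 = 255
255 - 0 = 255
Wildcard: 0.7.255.255


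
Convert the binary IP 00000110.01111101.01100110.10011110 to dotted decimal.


00000110 = 6
01111101 = 125
01100110 = 102
10011110 = 158
IP: 6.125.102.158


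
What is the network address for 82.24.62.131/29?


IP:   01010010.00011000.00111110.10000011
Mask: 11111111.11111111.11111111.11111000
AND operation:
Net:  01010010.00011000.00111110.10000000
Network: 82.24.62.128/29


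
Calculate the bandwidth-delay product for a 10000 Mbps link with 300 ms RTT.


BDP = bandwidth * RTT
= 10000 Mbps * 300 ms
= 10000 * 1e6 * 300 / 1000 bits
= 3000000000 bits
= 375000000 bytes
= 366210.9375 KB
BDP = 3000000000 bits (375000000 bytes)


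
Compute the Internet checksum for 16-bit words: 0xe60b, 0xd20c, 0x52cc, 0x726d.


Sum all words (with carry folding):
+ 0xe60b = 0xe60b
+ 0xd20c = 0xb818
+ 0x52cc = 0x0ae5
+ 0x726d = 0x7d52
One's complement: ~0x7d52
Checksum = 0x82ad


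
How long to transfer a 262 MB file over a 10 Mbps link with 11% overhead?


Effective throughput = 10 * (1 - 11/100) = 8.9 Mbps
File size in Mb = 262 * 8 = 2096 Mb
Time = 2096 / 8.9
Time = 235.5056 seconds


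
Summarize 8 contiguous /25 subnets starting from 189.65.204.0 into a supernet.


Original prefix: /25
Number of subnets: 8 = 2^3
New prefix = 25 - 3 = 22
Supernet: 189.65.204.0/22


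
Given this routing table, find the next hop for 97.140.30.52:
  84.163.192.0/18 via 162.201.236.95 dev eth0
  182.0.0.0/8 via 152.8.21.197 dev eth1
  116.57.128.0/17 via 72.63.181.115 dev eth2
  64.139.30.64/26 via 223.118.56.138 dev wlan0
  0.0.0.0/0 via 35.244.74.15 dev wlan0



Longest prefix match for 97.140.30.52:
  /18 84.163.192.0: no
  /8 182.0.0.0: no
  /17 116.57.128.0: no
  /26 64.139.30.64: no
  /0 0.0.0.0: MATCH
Selected: next-hop 35.244.74.15 via wlan0 (matched /0)


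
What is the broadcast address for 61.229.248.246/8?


Network: 61.0.0.0/8
Host bits = 24
Set all host bits to 1:
Broadcast: 61.255.255.255


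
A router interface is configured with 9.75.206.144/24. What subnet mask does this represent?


/24 means 24 network bits, 8 host bits
Binary: 11111111111111111111111100000000
Mask: 255.255.255.0


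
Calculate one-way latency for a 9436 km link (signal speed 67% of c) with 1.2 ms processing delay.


Speed = 0.67 * 3e5 km/s = 201000 km/s
Propagation delay = 9436 / 201000 = 0.0469 s = 46.9453 ms
Processing delay = 1.2 ms
Total one-way latency = 48.1453 ms


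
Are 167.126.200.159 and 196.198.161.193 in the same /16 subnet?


Mask: 255.255.0.0
167.126.200.159 AND mask = 167.126.0.0
196.198.161.193 AND mask = 196.198.0.0
No, different subnets (167.126.0.0 vs 196.198.0.0)


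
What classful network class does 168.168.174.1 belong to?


First octet: 168
Binary: 10101000
10xxxxxx -> Class B (128-191)
Class B, default mask 255.255.0.0 (/16)


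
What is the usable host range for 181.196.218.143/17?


Network: 181.196.128.0
Broadcast: 181.196.255.255
First usable = network + 1
Last usable = broadcast - 1
Range: 181.196.128.1 to 181.196.255.254


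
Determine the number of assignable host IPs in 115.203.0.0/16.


Host bits = 32 - 16 = 16
Total addresses = 2^16 = 65536
Usable = total - 2 (network and broadcast)
Usable hosts: 65534


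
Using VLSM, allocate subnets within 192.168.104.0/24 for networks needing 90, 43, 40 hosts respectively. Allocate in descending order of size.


90 hosts -> /25 (126 usable): 192.168.104.0/25
43 hosts -> /26 (62 usable): 192.168.104.128/26
40 hosts -> /26 (62 usable): 192.168.104.192/26
Allocation: 192.168.104.0/25 (90 hosts, 126 usable); 192.168.104.128/26 (43 hosts, 62 usable); 192.168.104.192/26 (40 hosts, 62 usable)


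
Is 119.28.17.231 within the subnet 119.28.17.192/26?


Subnet network: 119.28.17.192
Test IP AND mask: 119.28.17.192
Yes, 119.28.17.231 is in 119.28.17.192/26


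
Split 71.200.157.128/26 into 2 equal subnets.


New prefix = 26 + 1 = 27
Each subnet has 32 addresses
  71.200.157.128/27
  71.200.157.160/27
Subnets: 71.200.157.128/27, 71.200.157.160/27


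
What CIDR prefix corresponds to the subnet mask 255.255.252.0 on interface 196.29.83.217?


Binary: 11111111.11111111.11111100.00000000
Count leading 1s
Prefix: /22


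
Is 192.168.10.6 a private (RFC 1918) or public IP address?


RFC 1918 private ranges:
  10.0.0.0/8 (10.0.0.0 - 10.255.255.255)
  172.16.0.0/12 (172.16.0.0 - 172.31.255.255)
  192.168.0.0/16 (192.168.0.0 - 192.168.255.255)
Private (in 192.168.0.0/16)


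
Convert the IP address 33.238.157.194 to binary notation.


33 = 00100001
238 = 11101110
157 = 10011101
194 = 11000010
Binary: 00100001.11101110.10011101.11000010


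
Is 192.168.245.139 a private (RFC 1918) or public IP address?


RFC 1918 private ranges:
  10.0.0.0/8 (10.0.0.0 - 10.255.255.255)
  172.16.0.0/12 (172.16.0.0 - 172.31.255.255)
  192.168.0.0/16 (192.168.0.0 - 192.168.255.255)
Private (in 192.168.0.0/16)


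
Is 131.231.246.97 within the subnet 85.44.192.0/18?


Subnet network: 85.44.192.0
Test IP AND mask: 131.231.192.0
No, 131.231.246.97 is not in 85.44.192.0/18


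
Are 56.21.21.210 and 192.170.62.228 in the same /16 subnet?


Mask: 255.255.0.0
56.21.21.210 AND mask = 56.21.0.0
192.170.62.228 AND mask = 192.170.0.0
No, different subnets (56.21.0.0 vs 192.170.0.0)


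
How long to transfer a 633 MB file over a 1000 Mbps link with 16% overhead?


Effective throughput = 1000 * (1 - 16/100) = 840 Mbps
File size in Mb = 633 * 8 = 5064 Mb
Time = 5064 / 840
Time = 6.0286 seconds


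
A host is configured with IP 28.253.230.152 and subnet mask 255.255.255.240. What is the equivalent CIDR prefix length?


Binary: 11111111.11111111.11111111.11110000
Count leading 1s
Prefix: /28


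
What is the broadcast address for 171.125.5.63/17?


Network: 171.125.0.0/17
Host bits = 15
Set all host bits to 1:
Broadcast: 171.125.127.255


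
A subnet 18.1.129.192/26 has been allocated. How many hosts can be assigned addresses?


Host bits = 32 - 26 = 6
Total addresses = 2^6 = 64
Usable = total - 2 (network and broadcast)
Usable hosts: 62


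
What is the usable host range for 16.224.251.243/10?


Network: 16.192.0.0
Broadcast: 16.255.255.255
First usable = network + 1
Last usable = broadcast - 1
Range: 16.192.0.1 to 16.255.255.254


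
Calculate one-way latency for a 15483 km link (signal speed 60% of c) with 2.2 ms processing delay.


Speed = 0.6 * 3e5 km/s = 180000 km/s
Propagation delay = 15483 / 180000 = 0.086 s = 86.0167 ms
Processing delay = 2.2 ms
Total one-way latency = 88.2167 ms


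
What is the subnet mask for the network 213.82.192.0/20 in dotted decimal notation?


/20 means 20 network bits, 12 host bits
Binary: 11111111111111111111000000000000
Mask: 255.255.240.0


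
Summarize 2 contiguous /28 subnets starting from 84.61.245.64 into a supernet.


Original prefix: /28
Number of subnets: 2 = 2^1
New prefix = 28 - 1 = 27
Supernet: 84.61.245.64/27


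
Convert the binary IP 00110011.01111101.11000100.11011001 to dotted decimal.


00110011 = 51
01111101 = 125
11000100 = 196
11011001 = 217
IP: 51.125.196.217


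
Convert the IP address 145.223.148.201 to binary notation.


145 = 10010001
223 = 11011111
148 = 10010100
201 = 11001001
Binary: 10010001.11011111.10010100.11001001


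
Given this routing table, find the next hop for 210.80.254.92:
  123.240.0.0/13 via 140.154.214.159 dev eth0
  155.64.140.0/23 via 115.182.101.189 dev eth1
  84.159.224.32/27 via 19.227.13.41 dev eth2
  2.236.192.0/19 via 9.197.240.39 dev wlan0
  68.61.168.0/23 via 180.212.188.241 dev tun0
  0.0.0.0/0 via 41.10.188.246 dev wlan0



Longest prefix match for 210.80.254.92:
  /13 123.240.0.0: no
  /23 155.64.140.0: no
  /27 84.159.224.32: no
  /19 2.236.192.0: no
  /23 68.61.168.0: no
  /0 0.0.0.0: MATCH
Selected: next-hop 41.10.188.246 via wlan0 (matched /0)


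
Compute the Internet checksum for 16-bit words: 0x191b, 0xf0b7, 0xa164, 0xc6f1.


Sum all words (with carry folding):
+ 0x191b = 0x191b
+ 0xf0b7 = 0x09d3
+ 0xa164 = 0xab37
+ 0xc6f1 = 0x7229
One's complement: ~0x7229
Checksum = 0x8dd6


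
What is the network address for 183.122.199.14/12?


IP:   10110111.01111010.11000111.00001110
Mask: 11111111.11110000.00000000.00000000
AND operation:
Net:  10110111.01110000.00000000.00000000
Network: 183.112.0.0/12


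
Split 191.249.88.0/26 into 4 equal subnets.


New prefix = 26 + 2 = 28
Each subnet has 16 addresses
  191.249.88.0/28
  191.249.88.16/28
  191.249.88.32/28
  191.249.88.48/28
Subnets: 191.249.88.0/28, 191.249.88.16/28, 191.249.88.32/28, 191.249.88.48/28


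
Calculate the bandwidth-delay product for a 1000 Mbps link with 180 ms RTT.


BDP = bandwidth * RTT
= 1000 Mbps * 180 ms
= 1000 * 1e6 * 180 / 1000 bits
= 180000000 bits
= 22500000 bytes
= 21972.6562 KB
BDP = 180000000 bits (22500000 bytes)


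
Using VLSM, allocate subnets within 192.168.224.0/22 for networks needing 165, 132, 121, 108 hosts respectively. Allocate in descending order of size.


165 hosts -> /24 (254 usable): 192.168.224.0/24
132 hosts -> /24 (254 usable): 192.168.225.0/24
121 hosts -> /25 (126 usable): 192.168.226.0/25
108 hosts -> /25 (126 usable): 192.168.226.128/25
Allocation: 192.168.224.0/24 (165 hosts, 254 usable); 192.168.225.0/24 (132 hosts, 254 usable); 192.168.226.0/25 (121 hosts, 126 usable); 192.168.226.128/25 (108 hosts, 126 usable)


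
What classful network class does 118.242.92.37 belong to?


First octet: 118
Binary: 01110110
0xxxxxxx -> Class A (1-126)
Class A, default mask 255.0.0.0 (/8)


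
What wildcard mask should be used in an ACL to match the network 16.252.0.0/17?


Subnet mask: 255.255.128.0
Wildcard = 255.255.255.255 - subnet mask
255 - 255 = 0
255 - 255 = 0
255 - 128 = 127
255 - 0 = 255
Wildcard: 0.0.127.255


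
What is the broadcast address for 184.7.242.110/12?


Network: 184.0.0.0/12
Host bits = 20
Set all host bits to 1:
Broadcast: 184.15.255.255


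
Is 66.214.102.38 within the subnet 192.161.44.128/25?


Subnet network: 192.161.44.128
Test IP AND mask: 66.214.102.0
No, 66.214.102.38 is not in 192.161.44.128/25


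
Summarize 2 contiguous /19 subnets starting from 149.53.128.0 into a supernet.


Original prefix: /19
Number of subnets: 2 = 2^1
New prefix = 19 - 1 = 18
Supernet: 149.53.128.0/18


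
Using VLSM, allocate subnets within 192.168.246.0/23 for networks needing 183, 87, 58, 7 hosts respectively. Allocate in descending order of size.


183 hosts -> /24 (254 usable): 192.168.246.0/24
87 hosts -> /25 (126 usable): 192.168.247.0/25
58 hosts -> /26 (62 usable): 192.168.247.128/26
7 hosts -> /28 (14 usable): 192.168.247.192/28
Allocation: 192.168.246.0/24 (183 hosts, 254 usable); 192.168.247.0/25 (87 hosts, 126 usable); 192.168.247.128/26 (58 hosts, 62 usable); 192.168.247.192/28 (7 hosts, 14 usable)


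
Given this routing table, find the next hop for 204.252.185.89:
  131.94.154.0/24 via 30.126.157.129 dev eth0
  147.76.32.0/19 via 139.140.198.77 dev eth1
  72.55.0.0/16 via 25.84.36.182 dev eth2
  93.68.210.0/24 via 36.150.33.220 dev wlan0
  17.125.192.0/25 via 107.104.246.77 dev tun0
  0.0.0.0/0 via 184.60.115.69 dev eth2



Longest prefix match for 204.252.185.89:
  /24 131.94.154.0: no
  /19 147.76.32.0: no
  /16 72.55.0.0: no
  /24 93.68.210.0: no
  /25 17.125.192.0: no
  /0 0.0.0.0: MATCH
Selected: next-hop 184.60.115.69 via eth2 (matched /0)


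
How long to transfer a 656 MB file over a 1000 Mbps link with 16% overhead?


Effective throughput = 1000 * (1 - 16/100) = 840 Mbps
File size in Mb = 656 * 8 = 5248 Mb
Time = 5248 / 840
Time = 6.2476 seconds


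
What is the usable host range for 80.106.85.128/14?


Network: 80.104.0.0
Broadcast: 80.107.255.255
First usable = network + 1
Last usable = broadcast - 1
Range: 80.104.0.1 to 80.107.255.254


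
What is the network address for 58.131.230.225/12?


IP:   00111010.10000011.11100110.11100001
Mask: 11111111.11110000.00000000.00000000
AND operation:
Net:  00111010.10000000.00000000.00000000
Network: 58.128.0.0/12


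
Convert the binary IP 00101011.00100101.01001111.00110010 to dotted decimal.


00101011 = 43
00100101 = 37
01001111 = 79
00110010 = 50
IP: 43.37.79.50


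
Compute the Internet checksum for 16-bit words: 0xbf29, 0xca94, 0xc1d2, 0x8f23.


Sum all words (with carry folding):
+ 0xbf29 = 0xbf29
+ 0xca94 = 0x89be
+ 0xc1d2 = 0x4b91
+ 0x8f23 = 0xdab4
One's complement: ~0xdab4
Checksum = 0x254b


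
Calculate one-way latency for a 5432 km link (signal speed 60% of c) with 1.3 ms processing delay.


Speed = 0.6 * 3e5 km/s = 180000 km/s
Propagation delay = 5432 / 180000 = 0.0302 s = 30.1778 ms
Processing delay = 1.3 ms
Total one-way latency = 31.4778 ms


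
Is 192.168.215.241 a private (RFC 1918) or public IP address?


RFC 1918 private ranges:
  10.0.0.0/8 (10.0.0.0 - 10.255.255.255)
  172.16.0.0/12 (172.16.0.0 - 172.31.255.255)
  192.168.0.0/16 (192.168.0.0 - 192.168.255.255)
Private (in 192.168.0.0/16)


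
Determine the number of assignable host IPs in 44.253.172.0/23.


Host bits = 32 - 23 = 9
Total addresses = 2^9 = 512
Usable = total - 2 (network and broadcast)
Usable hosts: 510


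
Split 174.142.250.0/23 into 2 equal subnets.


New prefix = 23 + 1 = 24
Each subnet has 256 addresses
  174.142.250.0/24
  174.142.251.0/24
Subnets: 174.142.250.0/24, 174.142.251.0/24


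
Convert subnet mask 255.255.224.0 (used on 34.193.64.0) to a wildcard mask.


Subnet mask: 255.255.224.0
Wildcard = 255.255.255.255 - subnet mask
255 - 255 = 0
255 - 255 = 0
255 - 224 = 31
255 - 0 = 255
Wildcard: 0.0.31.255


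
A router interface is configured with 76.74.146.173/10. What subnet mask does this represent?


/10 means 10 network bits, 22 host bits
Binary: 11111111110000000000000000000000
Mask: 255.192.0.0


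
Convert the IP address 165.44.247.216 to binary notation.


165 = 10100101
44 = 00101100
247 = 11110111
216 = 11011000
Binary: 10100101.00101100.11110111.11011000


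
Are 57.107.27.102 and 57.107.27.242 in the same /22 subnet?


Mask: 255.255.252.0
57.107.27.102 AND mask = 57.107.24.0
57.107.27.242 AND mask = 57.107.24.0
Yes, same subnet (57.107.24.0)


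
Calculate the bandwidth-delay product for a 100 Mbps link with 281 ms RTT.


BDP = bandwidth * RTT
= 100 Mbps * 281 ms
= 100 * 1e6 * 281 / 1000 bits
= 28100000 bits
= 3512500 bytes
= 3430.1758 KB
BDP = 28100000 bits (3512500 bytes)


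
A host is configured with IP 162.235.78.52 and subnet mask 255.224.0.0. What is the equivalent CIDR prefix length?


Binary: 11111111.11100000.00000000.00000000
Count leading 1s
Prefix: /11


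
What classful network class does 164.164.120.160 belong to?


First octet: 164
Binary: 10100100
10xxxxxx -> Class B (128-191)
Class B, default mask 255.255.0.0 (/16)


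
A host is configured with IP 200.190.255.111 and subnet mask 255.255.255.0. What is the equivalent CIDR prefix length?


Binary: 11111111.11111111.11111111.00000000
Count leading 1s
Prefix: /24


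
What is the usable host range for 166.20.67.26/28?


Network: 166.20.67.16
Broadcast: 166.20.67.31
First usable = network + 1
Last usable = broadcast - 1
Range: 166.20.67.17 to 166.20.67.30


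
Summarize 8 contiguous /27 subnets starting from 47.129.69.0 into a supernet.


Original prefix: /27
Number of subnets: 8 = 2^3
New prefix = 27 - 3 = 24
Supernet: 47.129.69.0/24


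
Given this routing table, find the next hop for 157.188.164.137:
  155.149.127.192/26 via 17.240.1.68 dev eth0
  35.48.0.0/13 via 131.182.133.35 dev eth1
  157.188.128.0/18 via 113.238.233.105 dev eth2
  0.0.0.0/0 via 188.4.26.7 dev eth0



Longest prefix match for 157.188.164.137:
  /26 155.149.127.192: no
  /13 35.48.0.0: no
  /18 157.188.128.0: MATCH
  /0 0.0.0.0: MATCH
Selected: next-hop 113.238.233.105 via eth2 (matched /18)


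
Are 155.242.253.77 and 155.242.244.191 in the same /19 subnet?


Mask: 255.255.224.0
155.242.253.77 AND mask = 155.242.224.0
155.242.244.191 AND mask = 155.242.224.0
Yes, same subnet (155.242.224.0)


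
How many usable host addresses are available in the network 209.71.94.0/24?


Host bits = 32 - 24 = 8
Total addresses = 2^8 = 256
Usable = total - 2 (network and broadcast)
Usable hosts: 254


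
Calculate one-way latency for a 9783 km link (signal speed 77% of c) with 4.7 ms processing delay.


Speed = 0.77 * 3e5 km/s = 231000 km/s
Propagation delay = 9783 / 231000 = 0.0424 s = 42.3506 ms
Processing delay = 4.7 ms
Total one-way latency = 47.0506 ms


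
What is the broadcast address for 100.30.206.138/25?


Network: 100.30.206.128/25
Host bits = 7
Set all host bits to 1:
Broadcast: 100.30.206.255


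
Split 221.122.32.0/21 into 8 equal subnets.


New prefix = 21 + 3 = 24
Each subnet has 256 addresses
  221.122.32.0/24
  221.122.33.0/24
  221.122.34.0/24
  221.122.35.0/24
  221.122.36.0/24
  221.122.37.0/24
  221.122.38.0/24
  221.122.39.0/24
Subnets: 221.122.32.0/24, 221.122.33.0/24, 221.122.34.0/24, 221.122.35.0/24, 221.122.36.0/24, 221.122.37.0/24, 221.122.38.0/24, 221.122.39.0/24


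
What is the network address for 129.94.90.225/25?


IP:   10000001.01011110.01011010.11100001
Mask: 11111111.11111111.11111111.10000000
AND operation:
Net:  10000001.01011110.01011010.10000000
Network: 129.94.90.128/25


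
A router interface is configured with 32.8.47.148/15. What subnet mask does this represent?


/15 means 15 network bits, 17 host bits
Binary: 11111111111111100000000000000000
Mask: 255.254.0.0


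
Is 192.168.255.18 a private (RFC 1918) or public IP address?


RFC 1918 private ranges:
  10.0.0.0/8 (10.0.0.0 - 10.255.255.255)
  172.16.0.0/12 (172.16.0.0 - 172.31.255.255)
  192.168.0.0/16 (192.168.0.0 - 192.168.255.255)
Private (in 192.168.0.0/16)


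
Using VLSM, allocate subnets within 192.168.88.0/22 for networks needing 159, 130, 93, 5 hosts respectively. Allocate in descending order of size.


159 hosts -> /24 (254 usable): 192.168.88.0/24
130 hosts -> /24 (254 usable): 192.168.89.0/24
93 hosts -> /25 (126 usable): 192.168.90.0/25
5 hosts -> /29 (6 usable): 192.168.90.128/29
Allocation: 192.168.88.0/24 (159 hosts, 254 usable); 192.168.89.0/24 (130 hosts, 254 usable); 192.168.90.0/25 (93 hosts, 126 usable); 192.168.90.128/29 (5 hosts, 6 usable)


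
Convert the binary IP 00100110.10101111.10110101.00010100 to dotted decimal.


00100110 = 38
10101111 = 175
10110101 = 181
00010100 = 20
IP: 38.175.181.20


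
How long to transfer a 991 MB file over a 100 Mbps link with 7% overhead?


Effective throughput = 100 * (1 - 7/100) = 93 Mbps
File size in Mb = 991 * 8 = 7928 Mb
Time = 7928 / 93
Time = 85.2473 seconds


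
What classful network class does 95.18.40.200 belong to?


First octet: 95
Binary: 01011111
0xxxxxxx -> Class A (1-126)
Class A, default mask 255.0.0.0 (/8)


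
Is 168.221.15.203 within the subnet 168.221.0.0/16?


Subnet network: 168.221.0.0
Test IP AND mask: 168.221.0.0
Yes, 168.221.15.203 is in 168.221.0.0/16


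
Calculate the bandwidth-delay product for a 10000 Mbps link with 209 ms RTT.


BDP = bandwidth * RTT
= 10000 Mbps * 209 ms
= 10000 * 1e6 * 209 / 1000 bits
= 2090000000 bits
= 261250000 bytes
= 255126.9531 KB
BDP = 2090000000 bits (261250000 bytes)


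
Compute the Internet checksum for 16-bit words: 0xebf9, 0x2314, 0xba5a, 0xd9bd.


Sum all words (with carry folding):
+ 0xebf9 = 0xebf9
+ 0x2314 = 0x0f0e
+ 0xba5a = 0xc968
+ 0xd9bd = 0xa326
One's complement: ~0xa326
Checksum = 0x5cd9


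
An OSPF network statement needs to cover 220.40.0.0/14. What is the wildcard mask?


Subnet mask: 255.252.0.0
Wildcard = 255.255.255.255 - subnet mask
255 - 255 = 0
255 - 252 = 3
255 - 0 = 255
255 - 0 = 255
Wildcard: 0.3.255.255


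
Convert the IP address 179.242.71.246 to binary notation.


179 = 10110011
242 = 11110010
71 = 01000111
246 = 11110110
Binary: 10110011.11110010.01000111.11110110


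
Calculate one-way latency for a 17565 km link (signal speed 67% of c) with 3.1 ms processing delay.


Speed = 0.67 * 3e5 km/s = 201000 km/s
Propagation delay = 17565 / 201000 = 0.0874 s = 87.3881 ms
Processing delay = 3.1 ms
Total one-way latency = 90.4881 ms


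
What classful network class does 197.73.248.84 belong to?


First octet: 197
Binary: 11000101
110xxxxx -> Class C (192-223)
Class C, default mask 255.255.255.0 (/24)


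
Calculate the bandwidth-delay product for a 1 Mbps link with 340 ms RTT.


BDP = bandwidth * RTT
= 1 Mbps * 340 ms
= 1 * 1e6 * 340 / 1000 bits
= 340000 bits
= 42500 bytes
= 41.5039 KB
BDP = 340000 bits (42500 bytes)


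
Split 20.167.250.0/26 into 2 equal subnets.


New prefix = 26 + 1 = 27
Each subnet has 32 addresses
  20.167.250.0/27
  20.167.250.32/27
Subnets: 20.167.250.0/27, 20.167.250.32/27


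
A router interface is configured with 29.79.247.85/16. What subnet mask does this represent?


/16 means 16 network bits, 16 host bits
Binary: 11111111111111110000000000000000
Mask: 255.255.0.0


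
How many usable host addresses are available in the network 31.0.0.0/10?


Host bits = 32 - 10 = 22
Total addresses = 2^22 = 4194304
Usable = total - 2 (network and broadcast)
Usable hosts: 4194302


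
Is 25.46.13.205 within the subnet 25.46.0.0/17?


Subnet network: 25.46.0.0
Test IP AND mask: 25.46.0.0
Yes, 25.46.13.205 is in 25.46.0.0/17


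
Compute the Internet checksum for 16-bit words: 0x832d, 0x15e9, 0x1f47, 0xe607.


Sum all words (with carry folding):
+ 0x832d = 0x832d
+ 0x15e9 = 0x9916
+ 0x1f47 = 0xb85d
+ 0xe607 = 0x9e65
One's complement: ~0x9e65
Checksum = 0x619a


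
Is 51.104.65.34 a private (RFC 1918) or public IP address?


RFC 1918 private ranges:
  10.0.0.0/8 (10.0.0.0 - 10.255.255.255)
  172.16.0.0/12 (172.16.0.0 - 172.31.255.255)
  192.168.0.0/16 (192.168.0.0 - 192.168.255.255)
Public (not in any RFC 1918 range)


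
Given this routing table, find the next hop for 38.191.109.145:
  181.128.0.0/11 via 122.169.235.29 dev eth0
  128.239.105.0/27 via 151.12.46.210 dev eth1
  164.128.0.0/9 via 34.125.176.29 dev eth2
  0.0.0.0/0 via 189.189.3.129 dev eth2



Longest prefix match for 38.191.109.145:
  /11 181.128.0.0: no
  /27 128.239.105.0: no
  /9 164.128.0.0: no
  /0 0.0.0.0: MATCH
Selected: next-hop 189.189.3.129 via eth2 (matched /0)


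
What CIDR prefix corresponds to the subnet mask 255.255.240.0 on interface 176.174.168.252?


Binary: 11111111.11111111.11110000.00000000
Count leading 1s
Prefix: /20


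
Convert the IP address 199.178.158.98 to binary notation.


199 = 11000111
178 = 10110010
158 = 10011110
98 = 01100010
Binary: 11000111.10110010.10011110.01100010


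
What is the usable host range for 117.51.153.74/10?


Network: 117.0.0.0
Broadcast: 117.63.255.255
First usable = network + 1
Last usable = broadcast - 1
Range: 117.0.0.1 to 117.63.255.254


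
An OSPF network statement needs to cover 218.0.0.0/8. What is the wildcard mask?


Subnet mask: 255.0.0.0
Wildcard = 255.255.255.255 - subnet mask
255 - 255 = 0
255 - 0 = 255
255 - 0 = 255
255 - 0 = 255
Wildcard: 0.255.255.255


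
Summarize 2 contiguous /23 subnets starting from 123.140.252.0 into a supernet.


Original prefix: /23
Number of subnets: 2 = 2^1
New prefix = 23 - 1 = 22
Supernet: 123.140.252.0/22


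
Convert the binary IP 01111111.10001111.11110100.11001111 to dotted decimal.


01111111 = 127
10001111 = 143
11110100 = 244
11001111 = 207
IP: 127.143.244.207


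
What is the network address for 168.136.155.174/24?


IP:   10101000.10001000.10011011.10101110
Mask: 11111111.11111111.11111111.00000000
AND operation:
Net:  10101000.10001000.10011011.00000000
Network: 168.136.155.0/24


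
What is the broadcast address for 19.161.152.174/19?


Network: 19.161.128.0/19
Host bits = 13
Set all host bits to 1:
Broadcast: 19.161.159.255


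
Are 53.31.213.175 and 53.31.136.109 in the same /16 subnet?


Mask: 255.255.0.0
53.31.213.175 AND mask = 53.31.0.0
53.31.136.109 AND mask = 53.31.0.0
Yes, same subnet (53.31.0.0)


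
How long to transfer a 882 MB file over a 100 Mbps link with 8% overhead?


Effective throughput = 100 * (1 - 8/100) = 92 Mbps
File size in Mb = 882 * 8 = 7056 Mb
Time = 7056 / 92
Time = 76.6957 seconds


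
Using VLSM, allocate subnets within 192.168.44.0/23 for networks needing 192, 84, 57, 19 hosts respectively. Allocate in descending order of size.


192 hosts -> /24 (254 usable): 192.168.44.0/24
84 hosts -> /25 (126 usable): 192.168.45.0/25
57 hosts -> /26 (62 usable): 192.168.45.128/26
19 hosts -> /27 (30 usable): 192.168.45.192/27
Allocation: 192.168.44.0/24 (192 hosts, 254 usable); 192.168.45.0/25 (84 hosts, 126 usable); 192.168.45.128/26 (57 hosts, 62 usable); 192.168.45.192/27 (19 hosts, 30 usable)


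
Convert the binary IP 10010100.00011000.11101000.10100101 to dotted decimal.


10010100 = 148
00011000 = 24
11101000 = 232
10100101 = 165
IP: 148.24.232.165


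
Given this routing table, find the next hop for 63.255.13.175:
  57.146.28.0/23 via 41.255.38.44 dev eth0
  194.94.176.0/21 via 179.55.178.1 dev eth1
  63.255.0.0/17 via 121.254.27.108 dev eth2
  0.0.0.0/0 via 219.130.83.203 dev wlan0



Longest prefix match for 63.255.13.175:
  /23 57.146.28.0: no
  /21 194.94.176.0: no
  /17 63.255.0.0: MATCH
  /0 0.0.0.0: MATCH
Selected: next-hop 121.254.27.108 via eth2 (matched /17)


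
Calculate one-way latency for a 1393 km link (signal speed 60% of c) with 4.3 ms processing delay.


Speed = 0.6 * 3e5 km/s = 180000 km/s
Propagation delay = 1393 / 180000 = 0.0077 s = 7.7389 ms
Processing delay = 4.3 ms
Total one-way latency = 12.0389 ms


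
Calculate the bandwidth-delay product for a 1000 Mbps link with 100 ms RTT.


BDP = bandwidth * RTT
= 1000 Mbps * 100 ms
= 1000 * 1e6 * 100 / 1000 bits
= 100000000 bits
= 12500000 bytes
= 12207.0312 KB
BDP = 100000000 bits (12500000 bytes)


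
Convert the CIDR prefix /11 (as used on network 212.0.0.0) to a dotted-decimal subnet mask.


/11 means 11 network bits, 21 host bits
Binary: 11111111111000000000000000000000
Mask: 255.224.0.0


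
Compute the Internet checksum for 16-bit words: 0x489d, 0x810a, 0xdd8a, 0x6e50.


Sum all words (with carry folding):
+ 0x489d = 0x489d
+ 0x810a = 0xc9a7
+ 0xdd8a = 0xa732
+ 0x6e50 = 0x1583
One's complement: ~0x1583
Checksum = 0xea7c


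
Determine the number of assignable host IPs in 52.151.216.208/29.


Host bits = 32 - 29 = 3
Total addresses = 2^3 = 8
Usable = total - 2 (network and broadcast)
Usable hosts: 6


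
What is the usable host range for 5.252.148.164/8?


Network: 5.0.0.0
Broadcast: 5.255.255.255
First usable = network + 1
Last usable = broadcast - 1
Range: 5.0.0.1 to 5.255.255.254


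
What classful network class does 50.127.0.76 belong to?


First octet: 50
Binary: 00110010
0xxxxxxx -> Class A (1-126)
Class A, default mask 255.0.0.0 (/8)


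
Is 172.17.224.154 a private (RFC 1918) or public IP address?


RFC 1918 private ranges:
  10.0.0.0/8 (10.0.0.0 - 10.255.255.255)
  172.16.0.0/12 (172.16.0.0 - 172.31.255.255)
  192.168.0.0/16 (192.168.0.0 - 192.168.255.255)
Private (in 172.16.0.0/12)
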